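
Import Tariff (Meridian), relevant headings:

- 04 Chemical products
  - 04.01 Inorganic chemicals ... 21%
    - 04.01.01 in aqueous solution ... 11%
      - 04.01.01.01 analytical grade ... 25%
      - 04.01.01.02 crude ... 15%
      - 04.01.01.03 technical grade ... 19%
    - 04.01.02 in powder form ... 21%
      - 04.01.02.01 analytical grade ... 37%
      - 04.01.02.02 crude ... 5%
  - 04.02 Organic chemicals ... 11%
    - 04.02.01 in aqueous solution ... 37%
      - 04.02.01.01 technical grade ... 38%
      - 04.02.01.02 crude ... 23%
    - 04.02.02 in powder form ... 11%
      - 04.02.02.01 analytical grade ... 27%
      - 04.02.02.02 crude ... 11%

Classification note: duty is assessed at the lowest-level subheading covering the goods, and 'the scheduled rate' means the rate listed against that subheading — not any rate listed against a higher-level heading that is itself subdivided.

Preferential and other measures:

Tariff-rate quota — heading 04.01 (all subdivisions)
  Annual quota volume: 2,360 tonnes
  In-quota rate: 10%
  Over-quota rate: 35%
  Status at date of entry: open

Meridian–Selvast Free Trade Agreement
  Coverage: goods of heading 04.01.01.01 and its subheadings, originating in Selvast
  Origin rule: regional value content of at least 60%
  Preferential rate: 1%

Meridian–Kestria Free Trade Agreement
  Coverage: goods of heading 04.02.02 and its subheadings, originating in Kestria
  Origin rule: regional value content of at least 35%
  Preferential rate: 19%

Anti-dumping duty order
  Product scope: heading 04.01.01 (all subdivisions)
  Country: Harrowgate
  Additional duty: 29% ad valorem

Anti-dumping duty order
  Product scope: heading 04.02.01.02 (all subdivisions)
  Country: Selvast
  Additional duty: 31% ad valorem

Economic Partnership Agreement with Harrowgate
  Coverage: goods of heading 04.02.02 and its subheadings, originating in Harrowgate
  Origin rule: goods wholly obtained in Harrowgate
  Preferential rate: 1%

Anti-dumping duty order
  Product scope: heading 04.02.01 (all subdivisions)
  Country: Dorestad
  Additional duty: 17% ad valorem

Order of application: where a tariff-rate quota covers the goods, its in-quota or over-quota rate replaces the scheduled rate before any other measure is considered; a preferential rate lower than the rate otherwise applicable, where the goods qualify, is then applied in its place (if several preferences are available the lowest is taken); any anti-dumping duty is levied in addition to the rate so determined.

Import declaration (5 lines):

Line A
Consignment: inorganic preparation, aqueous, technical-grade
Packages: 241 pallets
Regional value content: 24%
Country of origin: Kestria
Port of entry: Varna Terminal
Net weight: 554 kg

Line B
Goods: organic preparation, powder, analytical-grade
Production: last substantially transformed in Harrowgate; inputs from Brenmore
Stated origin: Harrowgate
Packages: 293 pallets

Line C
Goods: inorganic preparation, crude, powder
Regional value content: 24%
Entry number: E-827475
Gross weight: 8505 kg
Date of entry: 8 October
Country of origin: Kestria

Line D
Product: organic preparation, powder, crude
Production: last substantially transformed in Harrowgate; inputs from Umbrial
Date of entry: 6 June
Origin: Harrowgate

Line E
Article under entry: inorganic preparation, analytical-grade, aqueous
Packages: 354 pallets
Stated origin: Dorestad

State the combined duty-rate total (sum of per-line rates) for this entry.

Line A: inorganic → 04.01; aqueous → 04.01.01; technical-grade → 04.01.01.03. Scheduled 19%. quota on 04.01 open → in-quota 10%; Kestria agreement on 04.02.02: 04.01.01.03 not covered. → 10%.
Line B: organic → 04.02; powder → 04.02.02; analytical-grade → 04.02.02.01. Scheduled 27%. Harrowgate agreement on 04.02.02: not wholly obtained. → 27%.
Line C: inorganic → 04.01; powder → 04.01.02; crude → 04.01.02.02. Scheduled 5%. quota on 04.01 open → in-quota 10%; Kestria agreement on 04.02.02: 04.01.02.02 not covered. → 10%.
Line D: organic → 04.02; powder → 04.02.02; crude → 04.02.02.02. Scheduled 11%. Harrowgate agreement on 04.02.02: not wholly obtained. → 11%.
Line E: inorganic → 04.01; aqueous → 04.01.01; analytical-grade → 04.01.01.01. Scheduled 25%. quota on 04.01 open → in-quota 10%. → 10%.
Sum: 10% + 27% + 10% + 11% + 10% = 68%.

68%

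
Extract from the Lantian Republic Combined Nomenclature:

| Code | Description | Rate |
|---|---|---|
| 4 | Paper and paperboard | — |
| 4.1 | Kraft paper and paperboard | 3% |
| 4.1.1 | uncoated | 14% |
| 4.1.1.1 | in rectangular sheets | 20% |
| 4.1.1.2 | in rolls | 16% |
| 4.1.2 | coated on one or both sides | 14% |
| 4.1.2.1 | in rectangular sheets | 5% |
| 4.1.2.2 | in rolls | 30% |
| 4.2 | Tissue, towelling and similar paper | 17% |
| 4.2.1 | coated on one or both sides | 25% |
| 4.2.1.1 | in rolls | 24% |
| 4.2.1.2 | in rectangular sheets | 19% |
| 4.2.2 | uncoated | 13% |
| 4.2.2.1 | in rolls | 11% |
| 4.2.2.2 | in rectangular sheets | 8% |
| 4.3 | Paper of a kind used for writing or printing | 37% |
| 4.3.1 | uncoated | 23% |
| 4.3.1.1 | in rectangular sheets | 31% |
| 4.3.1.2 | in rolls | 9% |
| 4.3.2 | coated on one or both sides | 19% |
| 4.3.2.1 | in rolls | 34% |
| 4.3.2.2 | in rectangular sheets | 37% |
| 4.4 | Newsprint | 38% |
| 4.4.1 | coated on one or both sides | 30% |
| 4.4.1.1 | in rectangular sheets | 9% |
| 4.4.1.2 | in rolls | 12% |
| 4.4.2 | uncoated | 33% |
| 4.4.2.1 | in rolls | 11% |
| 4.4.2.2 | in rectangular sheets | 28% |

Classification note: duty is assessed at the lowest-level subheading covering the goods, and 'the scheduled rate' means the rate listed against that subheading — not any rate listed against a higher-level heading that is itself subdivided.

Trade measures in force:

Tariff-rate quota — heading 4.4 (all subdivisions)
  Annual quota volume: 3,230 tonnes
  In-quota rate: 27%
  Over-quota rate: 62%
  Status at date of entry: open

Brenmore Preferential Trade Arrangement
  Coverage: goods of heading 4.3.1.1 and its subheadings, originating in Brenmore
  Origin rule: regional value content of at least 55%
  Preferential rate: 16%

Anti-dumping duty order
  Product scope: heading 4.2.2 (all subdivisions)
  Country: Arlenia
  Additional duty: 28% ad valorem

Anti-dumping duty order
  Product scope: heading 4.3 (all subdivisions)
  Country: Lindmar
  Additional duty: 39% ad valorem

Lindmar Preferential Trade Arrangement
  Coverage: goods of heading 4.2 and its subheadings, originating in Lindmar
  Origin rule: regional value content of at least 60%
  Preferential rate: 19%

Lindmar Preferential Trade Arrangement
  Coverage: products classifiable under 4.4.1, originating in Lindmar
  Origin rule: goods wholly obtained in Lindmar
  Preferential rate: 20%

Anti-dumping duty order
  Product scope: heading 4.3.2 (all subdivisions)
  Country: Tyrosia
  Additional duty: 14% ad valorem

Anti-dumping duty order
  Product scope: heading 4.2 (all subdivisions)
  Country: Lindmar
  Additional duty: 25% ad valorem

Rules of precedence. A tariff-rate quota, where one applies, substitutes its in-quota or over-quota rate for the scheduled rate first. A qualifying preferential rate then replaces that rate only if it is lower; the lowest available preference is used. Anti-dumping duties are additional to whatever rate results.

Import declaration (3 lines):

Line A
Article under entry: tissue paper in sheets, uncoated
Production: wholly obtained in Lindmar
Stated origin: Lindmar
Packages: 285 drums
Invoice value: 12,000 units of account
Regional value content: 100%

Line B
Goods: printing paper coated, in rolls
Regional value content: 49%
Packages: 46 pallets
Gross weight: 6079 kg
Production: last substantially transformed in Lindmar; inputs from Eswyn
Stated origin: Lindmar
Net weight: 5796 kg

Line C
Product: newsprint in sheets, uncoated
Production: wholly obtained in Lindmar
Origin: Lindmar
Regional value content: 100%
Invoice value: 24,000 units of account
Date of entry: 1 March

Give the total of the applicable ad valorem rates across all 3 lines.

Line A: tissue paper → 4.2; uncoated → 4.2.2; in sheets → 4.2.2.2. Scheduled 8%. Lindmar agreement on 4.2: RVC ≥ 60% → 19% available; Lindmar agreement on 4.4.1: 4.2.2.2 not covered; preference 19% not lower than 8% → no reduction; anti-dumping (Lindmar, 4.2): +25%; total 8% + 25% = 33%. → 33%.
Line B: printing paper → 4.3; coated → 4.3.2; in rolls → 4.3.2.1. Scheduled 34%. Lindmar agreement on 4.2: 4.3.2.1 not covered; Lindmar agreement on 4.4.1: 4.3.2.1 not covered; anti-dumping (Lindmar, 4.3): +39%; total 34% + 39% = 73%. → 73%.
Line C: newsprint → 4.4; uncoated → 4.4.2; in sheets → 4.4.2.2. Scheduled 28%. quota on 4.4 open → in-quota 27%; Lindmar agreement on 4.2: 4.4.2.2 not covered; Lindmar agreement on 4.4.1: 4.4.2.2 not covered. → 27%.
Sum: 33% + 73% + 27% = 133%.

133%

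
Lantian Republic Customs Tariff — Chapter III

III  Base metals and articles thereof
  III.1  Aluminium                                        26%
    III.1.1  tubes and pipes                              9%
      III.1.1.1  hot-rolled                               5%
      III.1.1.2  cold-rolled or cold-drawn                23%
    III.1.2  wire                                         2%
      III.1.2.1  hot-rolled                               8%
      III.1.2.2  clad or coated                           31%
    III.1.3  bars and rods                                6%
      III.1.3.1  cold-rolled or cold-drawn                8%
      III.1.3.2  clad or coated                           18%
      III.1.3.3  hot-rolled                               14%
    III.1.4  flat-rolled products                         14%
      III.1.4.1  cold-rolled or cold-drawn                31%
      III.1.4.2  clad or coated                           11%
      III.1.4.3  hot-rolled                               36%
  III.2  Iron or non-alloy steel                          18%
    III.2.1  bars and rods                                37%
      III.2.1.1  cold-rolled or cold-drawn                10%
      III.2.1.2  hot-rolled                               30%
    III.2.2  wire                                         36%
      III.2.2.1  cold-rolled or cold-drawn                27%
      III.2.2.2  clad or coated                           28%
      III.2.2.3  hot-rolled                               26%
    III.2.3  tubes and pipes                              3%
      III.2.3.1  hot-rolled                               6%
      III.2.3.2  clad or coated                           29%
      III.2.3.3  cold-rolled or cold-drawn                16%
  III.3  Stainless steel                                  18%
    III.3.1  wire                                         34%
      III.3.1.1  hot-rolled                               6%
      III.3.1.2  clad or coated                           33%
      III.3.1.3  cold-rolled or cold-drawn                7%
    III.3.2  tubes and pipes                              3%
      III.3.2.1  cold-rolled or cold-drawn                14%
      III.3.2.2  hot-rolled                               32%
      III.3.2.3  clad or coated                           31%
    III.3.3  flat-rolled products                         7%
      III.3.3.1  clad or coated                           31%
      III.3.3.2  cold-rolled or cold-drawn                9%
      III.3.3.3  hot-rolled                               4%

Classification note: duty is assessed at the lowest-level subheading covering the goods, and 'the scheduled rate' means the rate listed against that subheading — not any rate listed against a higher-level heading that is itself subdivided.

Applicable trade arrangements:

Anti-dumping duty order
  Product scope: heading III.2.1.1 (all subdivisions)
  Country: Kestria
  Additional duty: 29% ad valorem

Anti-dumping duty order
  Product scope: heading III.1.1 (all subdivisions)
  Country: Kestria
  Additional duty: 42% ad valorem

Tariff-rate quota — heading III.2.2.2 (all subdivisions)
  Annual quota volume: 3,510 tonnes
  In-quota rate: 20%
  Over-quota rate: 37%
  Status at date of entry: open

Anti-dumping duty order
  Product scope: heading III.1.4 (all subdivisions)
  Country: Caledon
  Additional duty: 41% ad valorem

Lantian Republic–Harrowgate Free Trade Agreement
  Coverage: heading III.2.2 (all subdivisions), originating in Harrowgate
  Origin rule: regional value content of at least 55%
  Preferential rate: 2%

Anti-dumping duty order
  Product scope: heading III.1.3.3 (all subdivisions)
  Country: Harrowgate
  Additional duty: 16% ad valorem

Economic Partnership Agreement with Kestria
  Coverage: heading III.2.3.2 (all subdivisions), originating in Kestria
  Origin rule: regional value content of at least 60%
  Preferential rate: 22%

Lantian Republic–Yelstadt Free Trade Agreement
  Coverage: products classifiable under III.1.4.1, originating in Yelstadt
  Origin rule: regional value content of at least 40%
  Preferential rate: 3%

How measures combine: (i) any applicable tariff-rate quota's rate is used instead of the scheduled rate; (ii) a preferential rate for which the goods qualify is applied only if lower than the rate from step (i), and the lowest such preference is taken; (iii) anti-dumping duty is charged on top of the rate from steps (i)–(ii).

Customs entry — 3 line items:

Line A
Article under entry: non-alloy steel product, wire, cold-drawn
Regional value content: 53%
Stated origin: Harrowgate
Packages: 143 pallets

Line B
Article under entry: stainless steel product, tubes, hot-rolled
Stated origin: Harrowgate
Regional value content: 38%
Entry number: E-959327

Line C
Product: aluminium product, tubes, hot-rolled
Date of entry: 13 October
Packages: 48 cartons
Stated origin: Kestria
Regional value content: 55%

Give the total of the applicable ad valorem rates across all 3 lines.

106%

Line A: non-alloy steel → III.2; wire → III.2.2; cold-drawn → III.2.2.1. Scheduled 27%. Harrowgate agreement on III.2.2: RVC < 55%. → 27%.
Line B: stainless steel → III.3; tubes → III.3.2; hot-rolled → III.3.2.2. Scheduled 32%. Harrowgate agreement on III.2.2: III.3.2.2 not covered. → 32%.
Line C: aluminium → III.1; tubes → III.1.1; hot-rolled → III.1.1.1. Scheduled 5%. Kestria agreement on III.2.3.2: III.1.1.1 not covered; anti-dumping (Kestria, III.1.1): +42%; total 5% + 42% = 47%. → 47%.
Sum: 27% + 32% + 47% = 106%.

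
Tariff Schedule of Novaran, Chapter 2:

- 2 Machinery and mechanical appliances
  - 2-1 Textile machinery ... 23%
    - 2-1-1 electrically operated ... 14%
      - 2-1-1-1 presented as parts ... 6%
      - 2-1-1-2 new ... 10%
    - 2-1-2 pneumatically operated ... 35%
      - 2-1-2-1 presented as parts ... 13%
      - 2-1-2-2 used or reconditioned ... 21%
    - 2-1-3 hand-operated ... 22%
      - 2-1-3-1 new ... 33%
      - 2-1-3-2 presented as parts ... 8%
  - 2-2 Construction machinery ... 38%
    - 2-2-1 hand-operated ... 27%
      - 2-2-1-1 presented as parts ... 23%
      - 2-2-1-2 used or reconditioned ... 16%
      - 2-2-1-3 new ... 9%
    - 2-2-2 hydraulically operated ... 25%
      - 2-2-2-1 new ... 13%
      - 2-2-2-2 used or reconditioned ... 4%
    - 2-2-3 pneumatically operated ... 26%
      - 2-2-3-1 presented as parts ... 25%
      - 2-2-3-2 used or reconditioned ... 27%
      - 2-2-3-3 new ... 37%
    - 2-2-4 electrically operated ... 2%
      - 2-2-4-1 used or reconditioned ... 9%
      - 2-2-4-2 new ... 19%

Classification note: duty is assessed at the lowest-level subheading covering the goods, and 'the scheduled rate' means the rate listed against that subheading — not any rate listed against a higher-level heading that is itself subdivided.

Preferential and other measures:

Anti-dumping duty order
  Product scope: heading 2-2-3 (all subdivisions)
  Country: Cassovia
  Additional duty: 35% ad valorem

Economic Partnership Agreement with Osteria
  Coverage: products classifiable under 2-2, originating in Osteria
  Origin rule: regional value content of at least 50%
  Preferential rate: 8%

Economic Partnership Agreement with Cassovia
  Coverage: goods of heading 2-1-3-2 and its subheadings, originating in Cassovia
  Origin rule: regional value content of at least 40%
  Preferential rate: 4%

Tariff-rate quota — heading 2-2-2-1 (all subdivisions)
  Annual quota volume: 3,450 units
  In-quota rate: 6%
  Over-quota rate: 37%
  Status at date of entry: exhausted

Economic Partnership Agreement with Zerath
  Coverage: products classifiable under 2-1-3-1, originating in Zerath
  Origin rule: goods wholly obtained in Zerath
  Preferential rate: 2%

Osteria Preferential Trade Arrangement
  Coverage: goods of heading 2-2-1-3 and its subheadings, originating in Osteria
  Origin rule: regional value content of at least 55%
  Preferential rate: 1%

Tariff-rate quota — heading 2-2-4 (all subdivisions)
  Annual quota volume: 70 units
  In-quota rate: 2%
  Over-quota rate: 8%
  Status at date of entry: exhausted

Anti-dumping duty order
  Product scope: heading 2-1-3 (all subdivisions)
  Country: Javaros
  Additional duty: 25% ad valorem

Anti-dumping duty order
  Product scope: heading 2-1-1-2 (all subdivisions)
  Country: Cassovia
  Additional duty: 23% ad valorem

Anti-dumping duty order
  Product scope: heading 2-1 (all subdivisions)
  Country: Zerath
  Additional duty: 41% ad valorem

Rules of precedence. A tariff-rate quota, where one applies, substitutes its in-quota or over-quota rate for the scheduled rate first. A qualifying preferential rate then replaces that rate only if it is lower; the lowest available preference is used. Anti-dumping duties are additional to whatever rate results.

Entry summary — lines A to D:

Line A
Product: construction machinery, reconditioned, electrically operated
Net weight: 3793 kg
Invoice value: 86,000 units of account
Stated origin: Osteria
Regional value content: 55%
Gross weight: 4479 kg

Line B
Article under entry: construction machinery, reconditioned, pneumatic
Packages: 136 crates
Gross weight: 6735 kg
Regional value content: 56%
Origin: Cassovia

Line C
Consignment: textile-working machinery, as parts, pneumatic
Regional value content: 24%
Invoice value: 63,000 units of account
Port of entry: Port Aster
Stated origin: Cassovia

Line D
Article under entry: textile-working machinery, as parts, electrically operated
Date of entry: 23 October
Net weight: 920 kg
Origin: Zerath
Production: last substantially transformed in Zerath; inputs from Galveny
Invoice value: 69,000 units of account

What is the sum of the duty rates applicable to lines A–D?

130%

Line A: construction → 2-2; electrically operated → 2-2-4; reconditioned → 2-2-4-1. Scheduled 9%. quota on 2-2-4 exhausted → over-quota 8%; Osteria agreement on 2-2: RVC ≥ 50% → 8% available; Osteria agreement on 2-2-1-3: 2-2-4-1 not covered; preference 8% not lower than 8% → no reduction. → 8%.
Line B: construction → 2-2; pneumatic → 2-2-3; reconditioned → 2-2-3-2. Scheduled 27%. Cassovia agreement on 2-1-3-2: 2-2-3-2 not covered; anti-dumping (Cassovia, 2-2-3): +35%; total 27% + 35% = 62%. → 62%.
Line C: textile-working → 2-1; pneumatic → 2-1-2; as parts → 2-1-2-1. Scheduled 13%. Cassovia agreement on 2-1-3-2: 2-1-2-1 not covered. → 13%.
Line D: textile-working → 2-1; electrically operated → 2-1-1; as parts → 2-1-1-1. Scheduled 6%. Zerath agreement on 2-1-3-1: 2-1-1-1 not covered; anti-dumping (Zerath, 2-1): +41%; total 6% + 41% = 47%. → 47%.
Sum: 8% + 62% + 13% + 47% = 130%.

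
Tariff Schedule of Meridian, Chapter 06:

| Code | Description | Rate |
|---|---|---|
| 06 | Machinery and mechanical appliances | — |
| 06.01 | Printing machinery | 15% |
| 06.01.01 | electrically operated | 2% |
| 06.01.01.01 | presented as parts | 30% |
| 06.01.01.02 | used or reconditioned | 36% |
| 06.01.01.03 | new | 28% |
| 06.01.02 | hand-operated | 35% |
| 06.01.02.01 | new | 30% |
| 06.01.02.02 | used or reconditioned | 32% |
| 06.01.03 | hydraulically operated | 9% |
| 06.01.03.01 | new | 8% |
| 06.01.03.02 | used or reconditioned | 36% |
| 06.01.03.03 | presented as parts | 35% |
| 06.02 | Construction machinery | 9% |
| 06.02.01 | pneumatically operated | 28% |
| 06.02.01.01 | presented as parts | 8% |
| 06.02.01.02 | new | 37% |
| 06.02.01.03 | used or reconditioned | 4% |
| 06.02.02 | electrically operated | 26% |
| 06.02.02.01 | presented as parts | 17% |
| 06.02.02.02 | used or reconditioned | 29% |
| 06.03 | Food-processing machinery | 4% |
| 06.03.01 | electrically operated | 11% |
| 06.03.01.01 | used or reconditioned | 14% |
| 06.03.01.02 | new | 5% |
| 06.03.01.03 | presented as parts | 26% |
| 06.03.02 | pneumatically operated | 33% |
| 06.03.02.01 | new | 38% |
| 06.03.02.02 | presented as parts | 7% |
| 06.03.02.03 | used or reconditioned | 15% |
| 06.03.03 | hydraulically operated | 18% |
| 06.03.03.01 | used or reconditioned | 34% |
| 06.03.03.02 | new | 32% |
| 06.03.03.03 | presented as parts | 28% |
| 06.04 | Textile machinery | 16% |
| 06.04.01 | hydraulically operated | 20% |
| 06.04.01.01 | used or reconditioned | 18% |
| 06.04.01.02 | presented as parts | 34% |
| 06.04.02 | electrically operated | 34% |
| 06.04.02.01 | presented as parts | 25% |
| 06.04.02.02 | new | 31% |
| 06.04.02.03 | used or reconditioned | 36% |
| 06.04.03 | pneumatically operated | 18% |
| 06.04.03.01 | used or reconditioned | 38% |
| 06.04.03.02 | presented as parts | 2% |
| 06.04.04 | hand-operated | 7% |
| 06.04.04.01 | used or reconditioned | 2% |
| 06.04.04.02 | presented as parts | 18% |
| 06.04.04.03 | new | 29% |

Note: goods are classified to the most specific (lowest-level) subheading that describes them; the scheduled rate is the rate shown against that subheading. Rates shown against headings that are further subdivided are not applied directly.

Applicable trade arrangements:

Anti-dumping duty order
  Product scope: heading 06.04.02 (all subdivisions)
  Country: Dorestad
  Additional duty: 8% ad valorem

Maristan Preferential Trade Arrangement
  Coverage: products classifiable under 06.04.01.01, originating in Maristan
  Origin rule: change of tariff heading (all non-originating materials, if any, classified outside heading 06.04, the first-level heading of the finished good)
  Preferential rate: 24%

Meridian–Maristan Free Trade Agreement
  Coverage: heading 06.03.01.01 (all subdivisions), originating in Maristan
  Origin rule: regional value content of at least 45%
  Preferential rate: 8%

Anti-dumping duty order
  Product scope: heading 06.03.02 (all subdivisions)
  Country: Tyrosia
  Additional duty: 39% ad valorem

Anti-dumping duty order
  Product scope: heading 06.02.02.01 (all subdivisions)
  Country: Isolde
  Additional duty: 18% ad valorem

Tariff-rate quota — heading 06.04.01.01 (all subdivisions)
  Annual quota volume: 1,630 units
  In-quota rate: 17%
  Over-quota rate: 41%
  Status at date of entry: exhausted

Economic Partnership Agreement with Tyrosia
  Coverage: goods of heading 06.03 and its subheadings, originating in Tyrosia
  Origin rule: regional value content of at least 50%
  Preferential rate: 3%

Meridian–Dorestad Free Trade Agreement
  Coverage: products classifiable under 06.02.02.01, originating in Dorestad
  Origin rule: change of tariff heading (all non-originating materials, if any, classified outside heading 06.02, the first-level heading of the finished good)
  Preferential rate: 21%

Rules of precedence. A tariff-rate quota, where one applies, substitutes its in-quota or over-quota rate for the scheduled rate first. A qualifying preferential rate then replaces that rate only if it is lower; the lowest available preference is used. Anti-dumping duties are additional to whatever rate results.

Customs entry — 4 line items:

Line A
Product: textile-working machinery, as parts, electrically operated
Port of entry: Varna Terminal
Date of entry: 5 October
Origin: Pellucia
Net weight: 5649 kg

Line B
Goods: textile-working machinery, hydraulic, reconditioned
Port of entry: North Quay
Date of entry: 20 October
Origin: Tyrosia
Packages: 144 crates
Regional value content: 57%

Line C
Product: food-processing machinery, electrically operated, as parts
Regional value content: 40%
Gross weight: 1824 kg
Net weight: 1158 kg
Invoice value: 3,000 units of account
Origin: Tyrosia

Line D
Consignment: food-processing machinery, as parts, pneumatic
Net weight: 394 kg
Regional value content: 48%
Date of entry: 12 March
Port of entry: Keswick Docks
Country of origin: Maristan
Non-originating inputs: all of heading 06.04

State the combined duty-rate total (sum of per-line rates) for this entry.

99%

Line A: textile-working → 06.04; electrically operated → 06.04.02; as parts → 06.04.02.01. Scheduled 25%. No special measure applies. → 25%.
Line B: textile-working → 06.04; hydraulic → 06.04.01; reconditioned → 06.04.01.01. Scheduled 18%. quota on 06.04.01.01 exhausted → over-quota 41%; Tyrosia agreement on 06.03: 06.04.01.01 not covered. → 41%.
Line C: food-processing → 06.03; electrically operated → 06.03.01; as parts → 06.03.01.03. Scheduled 26%. Tyrosia agreement on 06.03: RVC < 50%. → 26%.
Line D: food-processing → 06.03; pneumatic → 06.03.02; as parts → 06.03.02.02. Scheduled 7%. Maristan agreement on 06.04.01.01: 06.03.02.02 not covered; Maristan agreement on 06.03.01.01: 06.03.02.02 not covered. → 7%.
Sum: 25% + 41% + 26% + 7% = 99%.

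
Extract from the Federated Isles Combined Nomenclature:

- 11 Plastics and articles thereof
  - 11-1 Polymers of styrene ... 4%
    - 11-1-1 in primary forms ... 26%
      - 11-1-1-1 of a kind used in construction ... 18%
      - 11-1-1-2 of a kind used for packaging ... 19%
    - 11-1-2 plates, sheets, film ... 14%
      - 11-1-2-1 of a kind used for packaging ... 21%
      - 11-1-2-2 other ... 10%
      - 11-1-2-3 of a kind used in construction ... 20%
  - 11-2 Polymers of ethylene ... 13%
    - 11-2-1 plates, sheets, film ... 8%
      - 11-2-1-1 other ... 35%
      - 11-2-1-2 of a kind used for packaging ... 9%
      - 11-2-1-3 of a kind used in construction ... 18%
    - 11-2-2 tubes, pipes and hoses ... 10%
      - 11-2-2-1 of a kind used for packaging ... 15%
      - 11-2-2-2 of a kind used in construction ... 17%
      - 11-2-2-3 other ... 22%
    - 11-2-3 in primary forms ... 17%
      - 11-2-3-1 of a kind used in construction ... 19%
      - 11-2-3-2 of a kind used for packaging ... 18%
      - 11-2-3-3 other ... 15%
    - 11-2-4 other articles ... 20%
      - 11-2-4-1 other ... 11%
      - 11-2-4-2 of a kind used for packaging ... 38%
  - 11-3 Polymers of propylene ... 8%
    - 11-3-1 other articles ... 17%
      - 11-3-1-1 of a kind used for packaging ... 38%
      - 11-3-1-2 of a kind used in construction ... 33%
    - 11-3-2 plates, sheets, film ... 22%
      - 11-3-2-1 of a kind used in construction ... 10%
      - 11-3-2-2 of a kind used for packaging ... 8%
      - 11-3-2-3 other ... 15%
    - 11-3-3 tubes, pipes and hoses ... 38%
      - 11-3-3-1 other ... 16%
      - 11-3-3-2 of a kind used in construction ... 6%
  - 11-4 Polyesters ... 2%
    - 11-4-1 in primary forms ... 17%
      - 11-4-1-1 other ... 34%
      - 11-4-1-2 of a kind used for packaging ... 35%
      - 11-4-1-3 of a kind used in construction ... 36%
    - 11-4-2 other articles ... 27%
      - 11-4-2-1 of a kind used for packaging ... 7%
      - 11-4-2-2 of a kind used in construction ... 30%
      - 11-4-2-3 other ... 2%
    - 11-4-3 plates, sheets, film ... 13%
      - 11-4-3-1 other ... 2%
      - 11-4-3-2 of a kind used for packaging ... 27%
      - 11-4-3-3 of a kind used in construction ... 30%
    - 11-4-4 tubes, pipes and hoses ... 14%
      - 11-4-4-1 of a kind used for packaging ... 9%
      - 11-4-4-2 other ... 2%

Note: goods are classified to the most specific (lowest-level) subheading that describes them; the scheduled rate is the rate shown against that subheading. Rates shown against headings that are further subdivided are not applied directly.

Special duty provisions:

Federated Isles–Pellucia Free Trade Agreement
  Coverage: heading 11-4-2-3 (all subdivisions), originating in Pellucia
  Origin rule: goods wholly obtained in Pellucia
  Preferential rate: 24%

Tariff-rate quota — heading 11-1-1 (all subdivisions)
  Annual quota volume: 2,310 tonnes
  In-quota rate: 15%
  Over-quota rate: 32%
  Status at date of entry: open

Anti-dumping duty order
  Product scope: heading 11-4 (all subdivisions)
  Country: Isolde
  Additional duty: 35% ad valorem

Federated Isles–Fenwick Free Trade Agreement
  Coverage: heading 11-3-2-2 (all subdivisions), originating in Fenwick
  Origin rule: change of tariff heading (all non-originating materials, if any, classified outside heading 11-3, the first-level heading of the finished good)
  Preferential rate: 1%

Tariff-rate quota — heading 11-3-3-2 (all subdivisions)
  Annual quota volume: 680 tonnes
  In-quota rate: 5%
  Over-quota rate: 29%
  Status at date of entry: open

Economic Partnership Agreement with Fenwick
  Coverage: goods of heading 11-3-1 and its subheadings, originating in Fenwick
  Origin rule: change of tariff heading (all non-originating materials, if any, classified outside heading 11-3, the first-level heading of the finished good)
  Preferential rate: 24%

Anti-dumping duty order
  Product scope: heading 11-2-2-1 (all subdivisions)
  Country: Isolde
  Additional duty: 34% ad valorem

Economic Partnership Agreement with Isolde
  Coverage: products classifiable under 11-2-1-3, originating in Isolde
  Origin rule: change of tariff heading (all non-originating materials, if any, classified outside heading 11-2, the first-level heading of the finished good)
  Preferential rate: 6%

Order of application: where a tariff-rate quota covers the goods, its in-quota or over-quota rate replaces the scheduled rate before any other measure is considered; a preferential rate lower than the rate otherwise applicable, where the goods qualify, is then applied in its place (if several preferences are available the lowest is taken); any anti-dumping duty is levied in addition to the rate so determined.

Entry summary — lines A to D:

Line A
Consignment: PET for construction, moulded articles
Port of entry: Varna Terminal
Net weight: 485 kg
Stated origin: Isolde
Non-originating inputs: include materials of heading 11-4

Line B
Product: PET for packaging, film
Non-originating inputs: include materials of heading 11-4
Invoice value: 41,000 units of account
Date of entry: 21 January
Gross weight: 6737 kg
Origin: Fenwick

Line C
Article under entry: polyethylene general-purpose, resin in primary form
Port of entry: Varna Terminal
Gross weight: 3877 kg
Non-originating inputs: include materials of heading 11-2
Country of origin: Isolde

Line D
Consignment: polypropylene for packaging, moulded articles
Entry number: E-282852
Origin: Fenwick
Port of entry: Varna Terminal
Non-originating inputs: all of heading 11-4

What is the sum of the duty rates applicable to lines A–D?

131%

Line A: PET → 11-4; moulded articles → 11-4-2; for construction → 11-4-2-2. Scheduled 30%. Isolde agreement on 11-2-1-3: 11-4-2-2 not covered; anti-dumping (Isolde, 11-4): +35%; total 30% + 35% = 65%. → 65%.
Line B: PET → 11-4; film → 11-4-3; for packaging → 11-4-3-2. Scheduled 27%. Fenwick agreement on 11-3-2-2: 11-4-3-2 not covered; Fenwick agreement on 11-3-1: 11-4-3-2 not covered. → 27%.
Line C: polyethylene → 11-2; resin in primary form → 11-2-3; general-purpose → 11-2-3-3. Scheduled 15%. Isolde agreement on 11-2-1-3: 11-2-3-3 not covered. → 15%.
Line D: polypropylene → 11-3; moulded articles → 11-3-1; for packaging → 11-3-1-1. Scheduled 38%. Fenwick agreement on 11-3-2-2: 11-3-1-1 not covered; Fenwick agreement on 11-3-1: CTH met → 24% available; preferential 24%. → 24%.
Sum: 65% + 27% + 15% + 24% = 131%.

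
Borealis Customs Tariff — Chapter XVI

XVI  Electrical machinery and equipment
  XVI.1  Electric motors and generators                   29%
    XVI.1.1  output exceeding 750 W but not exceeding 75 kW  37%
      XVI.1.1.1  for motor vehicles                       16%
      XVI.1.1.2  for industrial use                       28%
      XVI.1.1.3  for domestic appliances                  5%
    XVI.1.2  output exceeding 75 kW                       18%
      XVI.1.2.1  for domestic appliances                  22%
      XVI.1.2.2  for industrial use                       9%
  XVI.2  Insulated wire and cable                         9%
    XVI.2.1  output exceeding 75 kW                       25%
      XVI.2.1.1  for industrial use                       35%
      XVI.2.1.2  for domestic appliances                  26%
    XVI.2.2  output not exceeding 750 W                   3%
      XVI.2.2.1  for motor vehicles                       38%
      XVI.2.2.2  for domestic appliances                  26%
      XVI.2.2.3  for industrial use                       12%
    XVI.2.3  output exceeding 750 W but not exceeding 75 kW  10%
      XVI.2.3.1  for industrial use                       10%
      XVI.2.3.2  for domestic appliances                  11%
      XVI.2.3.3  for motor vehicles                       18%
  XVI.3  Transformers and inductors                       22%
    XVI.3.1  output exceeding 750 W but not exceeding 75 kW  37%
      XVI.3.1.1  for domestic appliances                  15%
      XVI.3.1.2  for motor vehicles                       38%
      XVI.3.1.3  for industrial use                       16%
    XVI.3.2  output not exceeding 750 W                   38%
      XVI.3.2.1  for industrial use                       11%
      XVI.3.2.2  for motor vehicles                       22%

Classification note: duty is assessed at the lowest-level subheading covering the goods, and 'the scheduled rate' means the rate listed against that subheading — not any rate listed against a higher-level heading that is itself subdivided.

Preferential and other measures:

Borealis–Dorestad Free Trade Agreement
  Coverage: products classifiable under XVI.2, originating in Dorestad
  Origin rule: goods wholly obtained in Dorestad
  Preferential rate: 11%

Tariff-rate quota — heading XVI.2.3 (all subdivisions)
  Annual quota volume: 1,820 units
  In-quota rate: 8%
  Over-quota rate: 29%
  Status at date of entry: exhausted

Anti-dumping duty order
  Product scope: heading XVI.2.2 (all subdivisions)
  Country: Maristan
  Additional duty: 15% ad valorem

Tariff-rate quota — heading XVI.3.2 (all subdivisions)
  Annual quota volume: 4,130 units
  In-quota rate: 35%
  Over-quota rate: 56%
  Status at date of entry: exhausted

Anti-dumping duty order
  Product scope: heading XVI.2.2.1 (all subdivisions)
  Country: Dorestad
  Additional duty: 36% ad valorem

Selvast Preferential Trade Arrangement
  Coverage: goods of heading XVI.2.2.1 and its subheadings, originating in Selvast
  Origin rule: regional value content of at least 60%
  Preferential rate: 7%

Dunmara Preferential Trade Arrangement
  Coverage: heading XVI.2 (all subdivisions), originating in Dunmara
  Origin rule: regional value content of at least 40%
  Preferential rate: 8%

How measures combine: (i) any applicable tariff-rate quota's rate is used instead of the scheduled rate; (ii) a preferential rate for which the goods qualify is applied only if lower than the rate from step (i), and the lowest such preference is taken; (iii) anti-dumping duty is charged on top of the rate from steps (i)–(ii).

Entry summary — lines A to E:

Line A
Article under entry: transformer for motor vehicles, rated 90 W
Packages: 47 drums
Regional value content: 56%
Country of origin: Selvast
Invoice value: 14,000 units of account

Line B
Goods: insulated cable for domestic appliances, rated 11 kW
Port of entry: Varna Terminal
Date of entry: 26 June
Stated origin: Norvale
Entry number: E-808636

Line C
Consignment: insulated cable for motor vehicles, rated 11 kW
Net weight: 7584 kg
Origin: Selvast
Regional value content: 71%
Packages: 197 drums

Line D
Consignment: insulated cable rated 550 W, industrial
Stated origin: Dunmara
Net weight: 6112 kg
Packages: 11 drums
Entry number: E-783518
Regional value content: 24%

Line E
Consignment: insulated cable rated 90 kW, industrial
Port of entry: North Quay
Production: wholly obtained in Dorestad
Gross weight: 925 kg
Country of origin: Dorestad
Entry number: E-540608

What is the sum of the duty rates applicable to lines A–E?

137%

Line A: transformer → XVI.3; rated 90 W → XVI.3.2; for motor vehicles → XVI.3.2.2. Scheduled 22%. quota on XVI.3.2 exhausted → over-quota 56%; Selvast agreement on XVI.2.2.1: XVI.3.2.2 not covered. → 56%.
Line B: insulated cable → XVI.2; rated 11 kW → XVI.2.3; for domestic appliances → XVI.2.3.2. Scheduled 11%. quota on XVI.2.3 exhausted → over-quota 29%. → 29%.
Line C: insulated cable → XVI.2; rated 11 kW → XVI.2.3; for motor vehicles → XVI.2.3.3. Scheduled 18%. quota on XVI.2.3 exhausted → over-quota 29%; Selvast agreement on XVI.2.2.1: XVI.2.3.3 not covered. → 29%.
Line D: insulated cable → XVI.2; rated 550 W → XVI.2.2; industrial → XVI.2.2.3. Scheduled 12%. Dunmara agreement on XVI.2: RVC < 40%. → 12%.
Line E: insulated cable → XVI.2; rated 90 kW → XVI.2.1; industrial → XVI.2.1.1. Scheduled 35%. Dorestad agreement on XVI.2: wholly obtained → 11% available; preferential 11%. → 11%.
Sum: 56% + 29% + 29% + 12% + 11% = 137%.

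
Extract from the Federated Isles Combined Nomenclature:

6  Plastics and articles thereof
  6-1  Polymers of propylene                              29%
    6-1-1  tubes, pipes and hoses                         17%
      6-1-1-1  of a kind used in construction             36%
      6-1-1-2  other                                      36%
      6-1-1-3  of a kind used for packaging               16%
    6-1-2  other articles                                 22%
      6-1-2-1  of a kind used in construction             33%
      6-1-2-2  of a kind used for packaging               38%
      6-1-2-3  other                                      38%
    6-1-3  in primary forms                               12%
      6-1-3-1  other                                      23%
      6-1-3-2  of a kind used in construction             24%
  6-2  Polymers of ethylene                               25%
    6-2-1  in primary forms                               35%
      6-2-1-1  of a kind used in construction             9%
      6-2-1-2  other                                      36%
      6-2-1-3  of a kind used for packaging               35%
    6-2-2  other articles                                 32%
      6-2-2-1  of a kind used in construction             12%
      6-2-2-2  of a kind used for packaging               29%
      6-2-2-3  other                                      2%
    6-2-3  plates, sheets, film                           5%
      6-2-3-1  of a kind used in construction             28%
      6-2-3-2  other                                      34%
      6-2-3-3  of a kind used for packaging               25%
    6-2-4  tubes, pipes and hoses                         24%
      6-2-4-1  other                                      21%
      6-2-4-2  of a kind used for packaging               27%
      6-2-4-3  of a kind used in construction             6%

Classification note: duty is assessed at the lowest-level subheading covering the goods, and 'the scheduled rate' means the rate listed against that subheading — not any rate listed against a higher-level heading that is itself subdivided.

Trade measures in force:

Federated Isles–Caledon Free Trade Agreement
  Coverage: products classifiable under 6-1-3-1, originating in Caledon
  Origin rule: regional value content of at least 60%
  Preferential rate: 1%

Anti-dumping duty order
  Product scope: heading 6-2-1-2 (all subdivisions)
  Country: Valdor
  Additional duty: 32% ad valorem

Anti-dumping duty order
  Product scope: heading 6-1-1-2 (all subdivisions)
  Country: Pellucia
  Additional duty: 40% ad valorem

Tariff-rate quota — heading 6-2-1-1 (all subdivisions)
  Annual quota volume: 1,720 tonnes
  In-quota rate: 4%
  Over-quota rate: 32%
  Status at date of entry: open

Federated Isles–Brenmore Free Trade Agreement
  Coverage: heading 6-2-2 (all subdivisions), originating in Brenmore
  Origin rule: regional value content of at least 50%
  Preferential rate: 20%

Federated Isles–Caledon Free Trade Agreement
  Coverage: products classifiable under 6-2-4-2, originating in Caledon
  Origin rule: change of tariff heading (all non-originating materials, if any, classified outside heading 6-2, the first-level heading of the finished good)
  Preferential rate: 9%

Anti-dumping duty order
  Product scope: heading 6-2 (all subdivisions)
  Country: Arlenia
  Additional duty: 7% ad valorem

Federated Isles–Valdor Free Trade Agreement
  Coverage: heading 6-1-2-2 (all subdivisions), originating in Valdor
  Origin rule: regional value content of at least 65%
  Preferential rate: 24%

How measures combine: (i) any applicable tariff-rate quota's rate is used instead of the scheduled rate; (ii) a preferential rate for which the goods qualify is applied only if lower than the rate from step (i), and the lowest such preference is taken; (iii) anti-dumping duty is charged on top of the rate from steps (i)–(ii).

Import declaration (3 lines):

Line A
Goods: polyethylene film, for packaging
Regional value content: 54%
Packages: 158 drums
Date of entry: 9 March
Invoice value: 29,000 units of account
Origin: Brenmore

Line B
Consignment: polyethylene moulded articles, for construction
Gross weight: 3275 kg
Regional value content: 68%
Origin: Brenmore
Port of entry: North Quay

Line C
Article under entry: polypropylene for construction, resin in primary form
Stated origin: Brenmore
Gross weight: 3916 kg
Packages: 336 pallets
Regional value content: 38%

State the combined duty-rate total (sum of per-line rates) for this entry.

Line A: polyethylene → 6-2; film → 6-2-3; for packaging → 6-2-3-3. Scheduled 25%. Brenmore agreement on 6-2-2: 6-2-3-3 not covered. → 25%.
Line B: polyethylene → 6-2; moulded articles → 6-2-2; for construction → 6-2-2-1. Scheduled 12%. Brenmore agreement on 6-2-2: RVC ≥ 50% → 20% available; preference 20% not lower than 12% → no reduction. → 12%.
Line C: polypropylene → 6-1; resin in primary form → 6-1-3; for construction → 6-1-3-2. Scheduled 24%. Brenmore agreement on 6-2-2: 6-1-3-2 not covered. → 24%.
Sum: 25% + 12% + 24% = 61%.

61%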